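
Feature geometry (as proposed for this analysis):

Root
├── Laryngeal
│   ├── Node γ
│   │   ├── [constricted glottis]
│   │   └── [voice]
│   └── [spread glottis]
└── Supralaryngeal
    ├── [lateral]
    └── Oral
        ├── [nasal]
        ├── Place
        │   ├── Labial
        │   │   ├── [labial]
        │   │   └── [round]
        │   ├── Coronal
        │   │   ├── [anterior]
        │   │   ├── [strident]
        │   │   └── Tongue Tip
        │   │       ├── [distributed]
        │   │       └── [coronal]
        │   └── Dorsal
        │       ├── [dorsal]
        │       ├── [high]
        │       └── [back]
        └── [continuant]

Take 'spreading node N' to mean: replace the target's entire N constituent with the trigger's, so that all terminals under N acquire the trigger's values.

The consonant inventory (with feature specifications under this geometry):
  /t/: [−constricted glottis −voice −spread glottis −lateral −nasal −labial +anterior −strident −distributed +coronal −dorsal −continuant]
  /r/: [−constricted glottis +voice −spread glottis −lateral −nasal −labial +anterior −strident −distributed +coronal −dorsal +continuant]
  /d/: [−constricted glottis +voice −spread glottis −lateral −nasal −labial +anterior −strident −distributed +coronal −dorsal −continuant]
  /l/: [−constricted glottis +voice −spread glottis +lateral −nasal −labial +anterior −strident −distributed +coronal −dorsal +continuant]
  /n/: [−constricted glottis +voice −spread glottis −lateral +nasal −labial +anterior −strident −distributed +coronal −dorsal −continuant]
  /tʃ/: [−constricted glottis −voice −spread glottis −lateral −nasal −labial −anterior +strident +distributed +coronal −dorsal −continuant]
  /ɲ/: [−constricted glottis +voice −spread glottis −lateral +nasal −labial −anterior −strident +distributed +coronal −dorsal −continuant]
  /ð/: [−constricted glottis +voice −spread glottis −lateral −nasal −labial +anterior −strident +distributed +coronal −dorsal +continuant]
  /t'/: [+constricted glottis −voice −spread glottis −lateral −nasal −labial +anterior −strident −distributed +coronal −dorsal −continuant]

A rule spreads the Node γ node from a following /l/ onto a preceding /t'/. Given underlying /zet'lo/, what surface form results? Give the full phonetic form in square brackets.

[zedlo]

Node γ immediately or transitively dominates [constricted glottis], [voice].
After delinking /t'/'s Node γ and linking /l/'s, the affected terminals become [−constricted glottis], [+voice]; [spread glottis], [lateral], [nasal], … (outside Node γ) are retained from /t'/.
The resulting bundle matches /d/ in the inventory; substituting it for /t'/ gives [zedlo].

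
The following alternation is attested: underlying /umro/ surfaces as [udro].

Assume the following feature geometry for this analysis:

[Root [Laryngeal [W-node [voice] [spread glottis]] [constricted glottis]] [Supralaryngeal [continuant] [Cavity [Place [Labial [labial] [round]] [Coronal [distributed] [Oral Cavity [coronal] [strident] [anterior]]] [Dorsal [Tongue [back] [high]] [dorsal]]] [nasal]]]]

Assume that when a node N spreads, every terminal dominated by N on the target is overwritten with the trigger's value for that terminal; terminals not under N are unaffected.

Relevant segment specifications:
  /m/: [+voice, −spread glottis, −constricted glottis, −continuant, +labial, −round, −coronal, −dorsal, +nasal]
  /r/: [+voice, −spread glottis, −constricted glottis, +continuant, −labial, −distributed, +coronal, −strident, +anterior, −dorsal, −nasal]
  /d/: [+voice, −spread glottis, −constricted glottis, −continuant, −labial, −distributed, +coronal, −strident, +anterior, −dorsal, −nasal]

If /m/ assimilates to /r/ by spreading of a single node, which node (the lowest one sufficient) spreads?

Cavity

Comparing /m/ with its surface form [d], the features that change are [nasal], [labial], [round], [coronal], [anterior], [distributed], [strident].
The smallest constituent containing every changed terminal is Cavity — each of its daughters lacks at least one of the affected features.
If Cavity spreads, every terminal under it takes /r/'s value, producing [d] as observed.
Had Supralaryngeal or a higher node spread, [continuant] would have taken /r/'s value; it stays as in /m/, confirming the spreading constituent is exactly Cavity.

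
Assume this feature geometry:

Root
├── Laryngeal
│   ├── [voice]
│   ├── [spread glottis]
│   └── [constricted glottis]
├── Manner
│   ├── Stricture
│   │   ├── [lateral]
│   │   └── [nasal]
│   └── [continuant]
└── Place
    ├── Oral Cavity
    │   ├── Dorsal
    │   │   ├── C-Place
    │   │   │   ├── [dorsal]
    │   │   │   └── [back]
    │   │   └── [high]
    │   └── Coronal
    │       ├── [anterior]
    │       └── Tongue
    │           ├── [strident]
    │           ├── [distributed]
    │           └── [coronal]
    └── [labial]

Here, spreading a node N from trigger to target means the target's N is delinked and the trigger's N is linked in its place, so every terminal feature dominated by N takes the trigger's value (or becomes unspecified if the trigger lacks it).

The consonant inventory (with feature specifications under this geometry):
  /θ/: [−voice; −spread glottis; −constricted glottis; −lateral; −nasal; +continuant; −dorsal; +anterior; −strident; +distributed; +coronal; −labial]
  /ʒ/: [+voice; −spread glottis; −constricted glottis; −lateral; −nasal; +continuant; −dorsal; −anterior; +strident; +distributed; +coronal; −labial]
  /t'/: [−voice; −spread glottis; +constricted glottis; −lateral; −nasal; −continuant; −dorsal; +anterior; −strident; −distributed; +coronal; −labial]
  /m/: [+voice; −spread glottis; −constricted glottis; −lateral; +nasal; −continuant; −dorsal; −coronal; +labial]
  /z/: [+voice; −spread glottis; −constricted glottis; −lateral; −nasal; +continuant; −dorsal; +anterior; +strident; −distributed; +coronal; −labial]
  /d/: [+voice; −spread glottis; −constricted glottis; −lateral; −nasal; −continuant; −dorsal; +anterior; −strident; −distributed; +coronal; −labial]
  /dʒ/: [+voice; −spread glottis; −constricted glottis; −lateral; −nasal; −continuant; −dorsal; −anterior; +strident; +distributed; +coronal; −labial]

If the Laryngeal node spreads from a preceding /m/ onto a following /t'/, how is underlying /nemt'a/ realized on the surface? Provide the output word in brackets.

Laryngeal immediately or transitively dominates [voice], [spread glottis], [constricted glottis].
After delinking /t'/'s Laryngeal and linking /m/'s, the affected terminals become [+voice], [−spread glottis], [−constricted glottis]; [lateral], [nasal], [continuant], … (outside Laryngeal) are retained from /t'/.
Among the inventory, only /d/ has exactly this specification, giving the surface form [nemda].

[nemda]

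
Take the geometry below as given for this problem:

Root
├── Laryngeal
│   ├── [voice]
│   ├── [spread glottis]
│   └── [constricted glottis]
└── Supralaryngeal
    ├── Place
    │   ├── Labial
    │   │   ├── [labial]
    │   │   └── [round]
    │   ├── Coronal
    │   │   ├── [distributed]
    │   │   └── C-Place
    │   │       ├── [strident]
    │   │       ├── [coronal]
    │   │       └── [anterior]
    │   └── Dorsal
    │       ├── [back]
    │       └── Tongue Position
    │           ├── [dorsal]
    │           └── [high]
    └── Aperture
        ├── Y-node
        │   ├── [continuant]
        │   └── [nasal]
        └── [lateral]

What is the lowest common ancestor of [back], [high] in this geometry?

[back]: Root → Supralaryngeal → Place → Dorsal → [back].
[high]: Root → Supralaryngeal → Place → Dorsal → Tongue Position → [high].
These paths first converge at Dorsal; no daughter of Dorsal dominates all 2 features, so Dorsal is the minimal constituent.

Dorsal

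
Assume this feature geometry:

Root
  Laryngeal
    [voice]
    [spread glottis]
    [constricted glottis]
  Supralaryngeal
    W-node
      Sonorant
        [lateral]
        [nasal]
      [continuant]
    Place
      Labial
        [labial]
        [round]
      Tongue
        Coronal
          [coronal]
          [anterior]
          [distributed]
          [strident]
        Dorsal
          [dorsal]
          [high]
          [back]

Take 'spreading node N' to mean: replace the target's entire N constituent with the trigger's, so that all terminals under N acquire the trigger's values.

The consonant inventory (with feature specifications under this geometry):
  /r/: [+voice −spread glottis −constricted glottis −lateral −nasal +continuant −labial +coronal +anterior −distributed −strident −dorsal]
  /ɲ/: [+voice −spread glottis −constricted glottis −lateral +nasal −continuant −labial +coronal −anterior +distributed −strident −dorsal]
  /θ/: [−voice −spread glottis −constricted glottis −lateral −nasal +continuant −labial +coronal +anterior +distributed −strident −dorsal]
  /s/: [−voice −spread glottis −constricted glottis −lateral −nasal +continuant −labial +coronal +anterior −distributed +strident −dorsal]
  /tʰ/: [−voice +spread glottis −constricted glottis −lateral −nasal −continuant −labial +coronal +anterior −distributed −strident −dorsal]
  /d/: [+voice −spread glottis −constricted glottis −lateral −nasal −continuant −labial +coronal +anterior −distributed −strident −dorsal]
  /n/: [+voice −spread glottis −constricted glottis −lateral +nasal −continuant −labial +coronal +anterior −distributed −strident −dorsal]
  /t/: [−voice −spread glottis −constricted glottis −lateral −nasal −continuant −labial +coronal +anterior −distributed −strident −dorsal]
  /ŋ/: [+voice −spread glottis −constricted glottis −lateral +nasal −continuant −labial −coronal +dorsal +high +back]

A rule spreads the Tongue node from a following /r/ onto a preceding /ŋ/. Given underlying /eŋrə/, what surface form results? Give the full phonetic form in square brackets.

Terminals under Tongue in this geometry: [coronal], [anterior], [distributed], [strident], [dorsal], [high], [back].
The target acquires /r/'s values for everything under Tongue — [+coronal], [+anterior], [−distributed], [−strident], [−dorsal] — while keeping its own [voice], [spread glottis], [constricted glottis], ….
The resulting bundle matches /n/ in the inventory; substituting it for /ŋ/ gives [enrə].

[enrə]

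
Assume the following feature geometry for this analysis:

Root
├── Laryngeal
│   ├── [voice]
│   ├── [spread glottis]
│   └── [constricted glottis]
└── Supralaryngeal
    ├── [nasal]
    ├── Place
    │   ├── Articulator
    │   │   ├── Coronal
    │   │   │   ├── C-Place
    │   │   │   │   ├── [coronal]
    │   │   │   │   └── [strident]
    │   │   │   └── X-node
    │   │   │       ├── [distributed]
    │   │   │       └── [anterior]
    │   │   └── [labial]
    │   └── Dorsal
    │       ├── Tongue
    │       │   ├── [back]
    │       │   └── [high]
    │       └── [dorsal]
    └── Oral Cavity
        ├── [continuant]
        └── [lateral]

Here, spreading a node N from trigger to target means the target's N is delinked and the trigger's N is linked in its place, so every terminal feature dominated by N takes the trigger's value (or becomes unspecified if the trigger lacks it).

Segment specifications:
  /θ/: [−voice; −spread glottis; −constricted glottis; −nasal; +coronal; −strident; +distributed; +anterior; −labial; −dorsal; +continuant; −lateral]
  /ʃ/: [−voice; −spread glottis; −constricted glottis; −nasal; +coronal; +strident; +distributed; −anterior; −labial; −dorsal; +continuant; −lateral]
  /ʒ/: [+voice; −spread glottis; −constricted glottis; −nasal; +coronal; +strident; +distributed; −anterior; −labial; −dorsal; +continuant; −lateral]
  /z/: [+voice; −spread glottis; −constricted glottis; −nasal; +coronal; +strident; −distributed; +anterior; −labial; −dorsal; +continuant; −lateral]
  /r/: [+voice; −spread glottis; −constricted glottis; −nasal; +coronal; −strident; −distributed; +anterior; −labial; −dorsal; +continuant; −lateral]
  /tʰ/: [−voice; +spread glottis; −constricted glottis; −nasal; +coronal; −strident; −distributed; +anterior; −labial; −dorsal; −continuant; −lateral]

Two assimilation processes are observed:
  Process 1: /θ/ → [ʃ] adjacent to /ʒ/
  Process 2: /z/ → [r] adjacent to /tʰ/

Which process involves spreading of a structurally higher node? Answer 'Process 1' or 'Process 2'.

Process 1

Process 1: the features that change are [anterior], [strident]; the minimal node is Coronal (depth 4).
In Process 2, [strident] changes, so the minimal spreading node is [strident] at depth 6.
Depth 4 < depth 6; Process 1 involves the structurally higher constituent Coronal.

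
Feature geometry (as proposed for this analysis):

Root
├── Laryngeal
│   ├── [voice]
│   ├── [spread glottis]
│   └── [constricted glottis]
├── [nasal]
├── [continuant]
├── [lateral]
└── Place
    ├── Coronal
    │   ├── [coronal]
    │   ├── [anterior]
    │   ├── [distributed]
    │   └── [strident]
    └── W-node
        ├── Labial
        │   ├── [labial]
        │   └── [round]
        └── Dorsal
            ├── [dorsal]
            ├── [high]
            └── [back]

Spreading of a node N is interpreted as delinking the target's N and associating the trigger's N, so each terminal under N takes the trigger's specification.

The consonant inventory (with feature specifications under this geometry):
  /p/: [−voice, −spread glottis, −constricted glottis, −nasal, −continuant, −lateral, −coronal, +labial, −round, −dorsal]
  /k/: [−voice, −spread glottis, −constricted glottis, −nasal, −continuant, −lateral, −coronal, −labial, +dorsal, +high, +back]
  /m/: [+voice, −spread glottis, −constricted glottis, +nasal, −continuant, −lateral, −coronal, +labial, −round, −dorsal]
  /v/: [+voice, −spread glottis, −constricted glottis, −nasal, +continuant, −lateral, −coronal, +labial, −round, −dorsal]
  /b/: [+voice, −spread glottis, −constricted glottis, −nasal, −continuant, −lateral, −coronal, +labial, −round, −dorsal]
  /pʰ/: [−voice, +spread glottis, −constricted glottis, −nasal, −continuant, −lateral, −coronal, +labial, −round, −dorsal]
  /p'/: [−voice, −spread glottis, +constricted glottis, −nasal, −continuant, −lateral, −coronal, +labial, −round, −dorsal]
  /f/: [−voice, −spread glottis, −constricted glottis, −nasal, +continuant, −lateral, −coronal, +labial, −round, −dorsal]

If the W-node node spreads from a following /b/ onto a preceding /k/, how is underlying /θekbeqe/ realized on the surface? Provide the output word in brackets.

[θepbeqe]

W-node immediately or transitively dominates [labial], [round], [dorsal], [high], [back].
The target acquires /b/'s values for everything under W-node — [+labial], [−round], [−dorsal] — while keeping its own [voice], [spread glottis], [constricted glottis], ….
This feature bundle is that of [p], so /θekbeqe/ surfaces as [θepbeqe].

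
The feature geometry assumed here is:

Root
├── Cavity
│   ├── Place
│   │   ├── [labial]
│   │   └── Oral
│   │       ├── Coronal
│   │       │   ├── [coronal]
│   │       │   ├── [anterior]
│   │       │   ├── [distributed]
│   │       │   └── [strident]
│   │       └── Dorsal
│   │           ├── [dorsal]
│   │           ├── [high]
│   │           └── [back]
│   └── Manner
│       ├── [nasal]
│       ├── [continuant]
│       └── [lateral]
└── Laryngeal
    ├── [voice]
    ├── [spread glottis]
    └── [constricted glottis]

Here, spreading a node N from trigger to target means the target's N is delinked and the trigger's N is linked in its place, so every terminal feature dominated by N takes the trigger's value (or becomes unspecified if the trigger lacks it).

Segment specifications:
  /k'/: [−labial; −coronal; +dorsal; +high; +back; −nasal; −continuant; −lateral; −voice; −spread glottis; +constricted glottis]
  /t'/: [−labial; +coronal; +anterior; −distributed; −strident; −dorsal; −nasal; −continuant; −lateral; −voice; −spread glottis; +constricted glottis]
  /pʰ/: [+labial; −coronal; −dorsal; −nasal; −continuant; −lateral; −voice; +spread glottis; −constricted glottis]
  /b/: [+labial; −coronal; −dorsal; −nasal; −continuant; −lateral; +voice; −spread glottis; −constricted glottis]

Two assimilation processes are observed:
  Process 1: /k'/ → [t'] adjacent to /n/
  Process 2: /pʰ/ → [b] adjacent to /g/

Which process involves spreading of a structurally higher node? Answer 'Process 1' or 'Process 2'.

Process 2

In Process 1, [coronal], [anterior], [distributed], [strident], [dorsal], [high], [back] change, so the minimal spreading node is Oral at depth 3.
In Process 2, [voice], [spread glottis] change, so the minimal spreading node is Laryngeal at depth 1.
Laryngeal (depth 1) sits above Oral (depth 3), making Process 2 the one with the higher spreading node.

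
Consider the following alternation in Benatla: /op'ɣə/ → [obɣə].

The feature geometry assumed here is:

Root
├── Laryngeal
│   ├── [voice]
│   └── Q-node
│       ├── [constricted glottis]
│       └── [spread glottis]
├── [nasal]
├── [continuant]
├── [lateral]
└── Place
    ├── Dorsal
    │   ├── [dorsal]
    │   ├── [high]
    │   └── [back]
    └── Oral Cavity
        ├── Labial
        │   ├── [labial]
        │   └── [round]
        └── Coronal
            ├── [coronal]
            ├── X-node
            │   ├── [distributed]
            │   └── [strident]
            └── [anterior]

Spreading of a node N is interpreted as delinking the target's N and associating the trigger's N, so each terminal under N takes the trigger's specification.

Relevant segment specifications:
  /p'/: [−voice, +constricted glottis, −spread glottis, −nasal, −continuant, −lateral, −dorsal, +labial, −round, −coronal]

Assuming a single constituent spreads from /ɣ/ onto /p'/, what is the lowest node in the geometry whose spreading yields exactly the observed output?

/p'/ and [b] differ in [voice], [constricted glottis]; every other specified feature is identical.
These terminals are all dominated by Laryngeal, and no proper subconstituent of Laryngeal covers them all; Laryngeal is their lowest common ancestor.
Delinking /p'/'s Laryngeal and associating /ɣ/'s Laryngeal gives precisely the feature bundle of [b].
[continuant], [labial] — on which /ɣ/ differs from /p'/ — are unchanged, so Root cannot have spread; the constituent is no larger than Laryngeal.

Laryngeal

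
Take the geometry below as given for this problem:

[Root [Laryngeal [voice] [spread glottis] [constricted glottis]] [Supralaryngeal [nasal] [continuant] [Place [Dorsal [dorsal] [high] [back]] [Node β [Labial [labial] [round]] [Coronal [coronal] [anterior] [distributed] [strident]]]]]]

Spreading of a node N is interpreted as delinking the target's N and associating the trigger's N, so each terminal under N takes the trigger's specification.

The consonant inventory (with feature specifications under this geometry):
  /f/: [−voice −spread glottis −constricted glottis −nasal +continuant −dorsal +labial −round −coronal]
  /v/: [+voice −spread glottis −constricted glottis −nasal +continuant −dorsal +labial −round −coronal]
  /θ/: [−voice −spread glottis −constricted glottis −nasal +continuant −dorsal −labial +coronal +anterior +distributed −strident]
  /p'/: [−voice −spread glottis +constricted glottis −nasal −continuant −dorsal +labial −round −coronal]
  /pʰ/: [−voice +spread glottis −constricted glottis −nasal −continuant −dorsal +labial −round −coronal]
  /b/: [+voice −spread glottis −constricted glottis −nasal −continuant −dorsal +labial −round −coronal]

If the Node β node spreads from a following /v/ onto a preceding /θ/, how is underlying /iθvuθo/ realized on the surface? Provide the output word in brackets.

[ifvuθo]

Node β immediately or transitively dominates [labial], [round], [coronal], [anterior], [distributed], [strident].
Spreading Node β from /v/ onto /θ/ replaces those values with /v/'s: [+labial], [−round], [−coronal]. Features outside Node β ([voice], [spread glottis], [constricted glottis], …) stay as in /θ/.
Among the inventory, only /f/ has exactly this specification, giving the surface form [ifvuθo].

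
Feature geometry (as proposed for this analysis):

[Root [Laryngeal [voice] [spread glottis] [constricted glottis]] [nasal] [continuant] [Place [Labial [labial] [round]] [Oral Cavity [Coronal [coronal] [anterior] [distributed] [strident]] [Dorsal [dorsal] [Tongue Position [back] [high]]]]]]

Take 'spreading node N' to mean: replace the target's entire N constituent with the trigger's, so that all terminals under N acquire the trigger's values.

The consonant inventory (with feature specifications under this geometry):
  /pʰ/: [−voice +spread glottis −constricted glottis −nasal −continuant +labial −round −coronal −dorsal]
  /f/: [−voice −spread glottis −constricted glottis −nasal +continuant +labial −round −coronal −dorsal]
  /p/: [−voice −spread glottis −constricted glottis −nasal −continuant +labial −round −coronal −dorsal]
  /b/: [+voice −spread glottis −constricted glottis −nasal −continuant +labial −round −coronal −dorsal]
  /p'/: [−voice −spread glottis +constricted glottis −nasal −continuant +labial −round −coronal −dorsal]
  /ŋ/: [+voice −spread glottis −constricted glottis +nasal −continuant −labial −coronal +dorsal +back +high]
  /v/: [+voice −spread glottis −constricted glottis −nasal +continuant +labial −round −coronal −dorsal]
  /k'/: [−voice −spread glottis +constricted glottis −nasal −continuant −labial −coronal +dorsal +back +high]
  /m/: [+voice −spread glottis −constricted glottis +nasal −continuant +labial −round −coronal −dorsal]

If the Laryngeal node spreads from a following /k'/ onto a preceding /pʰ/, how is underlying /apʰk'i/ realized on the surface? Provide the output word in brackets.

[ap'k'i]

Laryngeal immediately or transitively dominates [voice], [spread glottis], [constricted glottis].
The target acquires /k'/'s values for everything under Laryngeal — [−voice], [−spread glottis], [+constricted glottis] — while keeping its own [nasal], [continuant], [labial], ….
Among the inventory, only /p'/ has exactly this specification, giving the surface form [ap'k'i].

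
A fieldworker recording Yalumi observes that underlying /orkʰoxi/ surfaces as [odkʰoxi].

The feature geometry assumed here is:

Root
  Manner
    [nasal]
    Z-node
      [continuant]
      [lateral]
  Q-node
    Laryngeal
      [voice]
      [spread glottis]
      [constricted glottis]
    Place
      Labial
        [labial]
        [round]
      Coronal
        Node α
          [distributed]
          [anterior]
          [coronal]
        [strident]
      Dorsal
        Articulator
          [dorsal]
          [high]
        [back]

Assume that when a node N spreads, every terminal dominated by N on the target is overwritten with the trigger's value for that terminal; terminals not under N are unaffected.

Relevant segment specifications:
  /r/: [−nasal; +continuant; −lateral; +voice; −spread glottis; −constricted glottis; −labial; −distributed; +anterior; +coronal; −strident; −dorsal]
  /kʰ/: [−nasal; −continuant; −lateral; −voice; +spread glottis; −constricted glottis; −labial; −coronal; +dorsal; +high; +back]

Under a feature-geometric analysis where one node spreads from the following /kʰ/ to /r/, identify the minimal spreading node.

[continuant]

The alternation /r/ → [d] changes [continuant] and nothing else.
With a single altered terminal, the smallest constituent that could spread is that terminal — [continuant].
[coronal], [voice] stay as in /r/ although /kʰ/ differs there, so no node dominating them spread; among the remaining candidates [continuant] is the lowest that derives the output.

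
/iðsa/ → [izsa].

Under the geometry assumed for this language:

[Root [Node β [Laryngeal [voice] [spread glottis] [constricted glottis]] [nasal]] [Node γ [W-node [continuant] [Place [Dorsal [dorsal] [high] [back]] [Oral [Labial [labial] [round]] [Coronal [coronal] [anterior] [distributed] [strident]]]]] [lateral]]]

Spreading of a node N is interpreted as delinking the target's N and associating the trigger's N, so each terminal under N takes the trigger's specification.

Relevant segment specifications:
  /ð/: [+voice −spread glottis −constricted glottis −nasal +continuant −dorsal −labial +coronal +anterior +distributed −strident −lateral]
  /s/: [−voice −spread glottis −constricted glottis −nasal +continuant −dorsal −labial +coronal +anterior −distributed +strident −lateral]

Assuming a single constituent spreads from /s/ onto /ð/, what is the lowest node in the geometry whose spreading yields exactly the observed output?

Coronal

The alternation /ð/ → [z] changes [distributed], [strident] and nothing else.
The smallest constituent containing every changed terminal is Coronal — each of its daughters lacks at least one of the affected features.
If Coronal spreads, every terminal under it takes /s/'s value, producing [z] as observed.
[voice] stays as in /ð/ although /s/ differs there, so no node dominating it spread; among the remaining candidates Coronal is the lowest that derives the output.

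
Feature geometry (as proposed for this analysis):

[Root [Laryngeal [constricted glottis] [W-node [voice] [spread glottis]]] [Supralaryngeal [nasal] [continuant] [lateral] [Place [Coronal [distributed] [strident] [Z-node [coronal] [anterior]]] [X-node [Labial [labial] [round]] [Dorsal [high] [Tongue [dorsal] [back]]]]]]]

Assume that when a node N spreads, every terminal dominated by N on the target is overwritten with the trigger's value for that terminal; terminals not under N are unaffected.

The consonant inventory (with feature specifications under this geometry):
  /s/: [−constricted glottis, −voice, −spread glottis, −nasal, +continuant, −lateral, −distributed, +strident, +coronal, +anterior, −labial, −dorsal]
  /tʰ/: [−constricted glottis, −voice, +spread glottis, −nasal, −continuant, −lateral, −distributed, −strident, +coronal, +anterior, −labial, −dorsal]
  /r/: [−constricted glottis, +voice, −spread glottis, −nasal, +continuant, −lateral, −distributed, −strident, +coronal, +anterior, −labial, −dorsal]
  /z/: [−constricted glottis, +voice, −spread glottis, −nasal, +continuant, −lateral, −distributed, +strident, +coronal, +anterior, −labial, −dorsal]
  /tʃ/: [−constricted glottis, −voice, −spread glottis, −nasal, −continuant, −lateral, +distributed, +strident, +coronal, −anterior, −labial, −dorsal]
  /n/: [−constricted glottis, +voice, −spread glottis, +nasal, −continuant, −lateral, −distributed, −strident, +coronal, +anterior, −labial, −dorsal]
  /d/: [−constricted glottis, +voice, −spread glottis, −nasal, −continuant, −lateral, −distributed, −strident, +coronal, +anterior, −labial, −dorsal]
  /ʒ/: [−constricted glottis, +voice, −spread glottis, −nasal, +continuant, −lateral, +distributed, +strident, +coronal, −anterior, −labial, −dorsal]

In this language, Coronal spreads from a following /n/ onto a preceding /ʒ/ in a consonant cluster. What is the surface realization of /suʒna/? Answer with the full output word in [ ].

[surna]

The Coronal node dominates the terminals [distributed], [strident], [coronal], [anterior].
The target acquires /n/'s values for everything under Coronal — [−distributed], [−strident], [+coronal], [+anterior] — while keeping its own [constricted glottis], [voice], [spread glottis], ….
The resulting bundle matches /r/ in the inventory; substituting it for /ʒ/ gives [surna].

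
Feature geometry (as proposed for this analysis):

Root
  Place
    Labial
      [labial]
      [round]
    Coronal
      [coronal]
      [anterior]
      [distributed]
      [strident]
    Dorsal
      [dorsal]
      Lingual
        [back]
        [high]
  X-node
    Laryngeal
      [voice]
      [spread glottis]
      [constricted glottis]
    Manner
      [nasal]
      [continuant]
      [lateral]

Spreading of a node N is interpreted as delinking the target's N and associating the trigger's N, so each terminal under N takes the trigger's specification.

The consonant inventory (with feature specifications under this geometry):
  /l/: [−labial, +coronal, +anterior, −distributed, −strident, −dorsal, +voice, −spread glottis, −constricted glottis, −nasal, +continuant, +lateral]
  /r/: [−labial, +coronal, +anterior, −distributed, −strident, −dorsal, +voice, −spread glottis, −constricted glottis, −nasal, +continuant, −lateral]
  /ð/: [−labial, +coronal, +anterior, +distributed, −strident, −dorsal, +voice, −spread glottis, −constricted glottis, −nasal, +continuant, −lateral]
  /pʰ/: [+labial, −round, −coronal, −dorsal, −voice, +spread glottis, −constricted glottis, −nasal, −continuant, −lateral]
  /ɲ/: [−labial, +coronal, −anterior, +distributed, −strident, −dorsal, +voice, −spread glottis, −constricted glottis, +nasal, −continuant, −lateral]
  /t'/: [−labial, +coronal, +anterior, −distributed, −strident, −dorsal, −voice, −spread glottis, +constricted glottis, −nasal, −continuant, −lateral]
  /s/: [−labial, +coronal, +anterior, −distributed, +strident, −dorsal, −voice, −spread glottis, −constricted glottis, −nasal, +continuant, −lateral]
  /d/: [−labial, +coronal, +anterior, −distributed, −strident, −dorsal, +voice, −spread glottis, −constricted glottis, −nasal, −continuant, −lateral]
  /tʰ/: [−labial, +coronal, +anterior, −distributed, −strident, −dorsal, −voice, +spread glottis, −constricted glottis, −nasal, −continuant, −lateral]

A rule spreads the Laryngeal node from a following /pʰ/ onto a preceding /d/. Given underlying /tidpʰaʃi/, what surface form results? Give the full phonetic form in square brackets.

Terminals under Laryngeal in this geometry: [voice], [spread glottis], [constricted glottis].
Spreading Laryngeal from /pʰ/ onto /d/ replaces those values with /pʰ/'s: [−voice], [+spread glottis], [−constricted glottis]. Features outside Laryngeal ([labial], [coronal], [anterior], …) stay as in /d/.
The resulting bundle matches /tʰ/ in the inventory; substituting it for /d/ gives [titʰpʰaʃi].

[titʰpʰaʃi]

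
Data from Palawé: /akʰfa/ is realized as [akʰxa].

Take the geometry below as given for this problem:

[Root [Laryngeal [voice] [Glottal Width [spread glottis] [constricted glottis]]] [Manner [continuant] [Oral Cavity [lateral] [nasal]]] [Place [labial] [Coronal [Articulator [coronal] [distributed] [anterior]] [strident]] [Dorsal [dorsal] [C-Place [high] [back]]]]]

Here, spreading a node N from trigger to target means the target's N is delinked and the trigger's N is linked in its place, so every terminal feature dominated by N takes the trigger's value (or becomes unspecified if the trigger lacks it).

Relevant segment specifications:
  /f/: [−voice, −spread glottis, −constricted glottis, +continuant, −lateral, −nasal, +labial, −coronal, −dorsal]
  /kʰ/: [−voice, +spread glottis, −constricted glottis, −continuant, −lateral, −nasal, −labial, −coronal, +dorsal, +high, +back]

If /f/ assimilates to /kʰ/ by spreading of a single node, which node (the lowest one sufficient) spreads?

Place

Feature comparison: [labial], [dorsal], [high], [back] differ between /f/ and [x]; the remaining terminals match.
In this geometry the lowest node dominating all of them is Place: every daughter of Place dominates only a proper subset, so no lower node suffices.
If Place spreads, every terminal under it takes /kʰ/'s value, producing [x] as observed.
[spread glottis], [continuant] — on which /kʰ/ differs from /f/ — are unchanged, so Root cannot have spread; the constituent is no larger than Place.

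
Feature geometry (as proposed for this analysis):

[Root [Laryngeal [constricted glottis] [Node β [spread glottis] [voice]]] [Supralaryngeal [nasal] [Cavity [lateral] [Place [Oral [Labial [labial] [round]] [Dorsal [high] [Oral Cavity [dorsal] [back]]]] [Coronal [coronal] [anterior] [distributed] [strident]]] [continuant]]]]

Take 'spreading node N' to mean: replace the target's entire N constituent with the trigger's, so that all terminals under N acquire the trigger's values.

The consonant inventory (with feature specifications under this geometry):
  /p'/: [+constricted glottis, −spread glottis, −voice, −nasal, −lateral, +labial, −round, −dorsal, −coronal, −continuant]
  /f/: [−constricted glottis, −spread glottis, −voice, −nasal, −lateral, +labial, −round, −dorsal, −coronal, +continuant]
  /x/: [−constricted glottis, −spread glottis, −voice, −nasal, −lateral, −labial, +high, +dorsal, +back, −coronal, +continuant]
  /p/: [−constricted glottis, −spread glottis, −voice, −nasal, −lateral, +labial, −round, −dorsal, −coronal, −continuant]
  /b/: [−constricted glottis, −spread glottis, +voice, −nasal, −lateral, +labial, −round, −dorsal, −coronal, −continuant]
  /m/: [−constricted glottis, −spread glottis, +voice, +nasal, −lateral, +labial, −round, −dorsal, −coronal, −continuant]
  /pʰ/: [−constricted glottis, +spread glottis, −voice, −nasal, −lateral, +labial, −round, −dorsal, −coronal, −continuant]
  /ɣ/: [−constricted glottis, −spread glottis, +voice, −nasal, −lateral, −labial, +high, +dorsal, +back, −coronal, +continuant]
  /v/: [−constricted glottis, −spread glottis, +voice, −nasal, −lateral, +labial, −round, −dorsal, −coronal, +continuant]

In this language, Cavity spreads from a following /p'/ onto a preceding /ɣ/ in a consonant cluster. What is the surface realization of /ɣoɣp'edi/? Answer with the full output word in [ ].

The Cavity node dominates the terminals [lateral], [labial], [round], [high], [dorsal], [back], [coronal], [anterior], [distributed], [strident], [continuant].
After delinking /ɣ/'s Cavity and linking /p'/'s, the affected terminals become [−lateral], [+labial], [−round], [−dorsal], [−coronal], [−continuant]; [constricted glottis], [spread glottis], [voice], … (outside Cavity) are retained from /ɣ/.
This feature bundle is that of [b], so /ɣoɣp'edi/ surfaces as [ɣobp'edi].

[ɣobp'edi]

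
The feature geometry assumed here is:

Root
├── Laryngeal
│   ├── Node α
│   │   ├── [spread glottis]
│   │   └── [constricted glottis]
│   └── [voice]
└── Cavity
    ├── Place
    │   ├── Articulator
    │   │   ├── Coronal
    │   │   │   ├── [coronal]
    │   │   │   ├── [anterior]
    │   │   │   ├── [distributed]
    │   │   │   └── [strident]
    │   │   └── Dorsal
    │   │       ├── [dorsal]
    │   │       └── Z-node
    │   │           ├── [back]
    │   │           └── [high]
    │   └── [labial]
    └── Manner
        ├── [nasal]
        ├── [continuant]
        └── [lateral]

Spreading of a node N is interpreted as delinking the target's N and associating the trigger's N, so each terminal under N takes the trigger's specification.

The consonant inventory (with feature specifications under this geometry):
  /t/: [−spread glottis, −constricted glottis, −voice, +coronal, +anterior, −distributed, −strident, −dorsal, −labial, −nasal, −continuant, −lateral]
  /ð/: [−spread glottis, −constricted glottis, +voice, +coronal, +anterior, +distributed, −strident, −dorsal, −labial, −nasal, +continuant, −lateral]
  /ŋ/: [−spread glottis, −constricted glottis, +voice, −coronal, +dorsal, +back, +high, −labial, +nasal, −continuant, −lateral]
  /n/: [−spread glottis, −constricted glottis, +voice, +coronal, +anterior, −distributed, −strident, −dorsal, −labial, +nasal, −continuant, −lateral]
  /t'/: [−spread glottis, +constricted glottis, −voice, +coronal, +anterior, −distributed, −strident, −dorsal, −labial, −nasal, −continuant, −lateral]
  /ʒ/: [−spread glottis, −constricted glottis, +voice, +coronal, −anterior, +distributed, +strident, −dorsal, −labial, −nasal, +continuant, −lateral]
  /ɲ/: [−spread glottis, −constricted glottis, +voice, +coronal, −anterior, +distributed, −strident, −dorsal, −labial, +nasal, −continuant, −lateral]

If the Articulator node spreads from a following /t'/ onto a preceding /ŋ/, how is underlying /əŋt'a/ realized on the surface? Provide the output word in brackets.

[ənt'a]

Terminals under Articulator in this geometry: [coronal], [anterior], [distributed], [strident], [dorsal], [back], [high].
Spreading Articulator from /t'/ onto /ŋ/ replaces those values with /t'/'s: [+coronal], [+anterior], [−distributed], [−strident], [−dorsal]. Features outside Articulator ([spread glottis], [constricted glottis], [voice], …) stay as in /ŋ/.
Among the inventory, only /n/ has exactly this specification, giving the surface form [ənt'a].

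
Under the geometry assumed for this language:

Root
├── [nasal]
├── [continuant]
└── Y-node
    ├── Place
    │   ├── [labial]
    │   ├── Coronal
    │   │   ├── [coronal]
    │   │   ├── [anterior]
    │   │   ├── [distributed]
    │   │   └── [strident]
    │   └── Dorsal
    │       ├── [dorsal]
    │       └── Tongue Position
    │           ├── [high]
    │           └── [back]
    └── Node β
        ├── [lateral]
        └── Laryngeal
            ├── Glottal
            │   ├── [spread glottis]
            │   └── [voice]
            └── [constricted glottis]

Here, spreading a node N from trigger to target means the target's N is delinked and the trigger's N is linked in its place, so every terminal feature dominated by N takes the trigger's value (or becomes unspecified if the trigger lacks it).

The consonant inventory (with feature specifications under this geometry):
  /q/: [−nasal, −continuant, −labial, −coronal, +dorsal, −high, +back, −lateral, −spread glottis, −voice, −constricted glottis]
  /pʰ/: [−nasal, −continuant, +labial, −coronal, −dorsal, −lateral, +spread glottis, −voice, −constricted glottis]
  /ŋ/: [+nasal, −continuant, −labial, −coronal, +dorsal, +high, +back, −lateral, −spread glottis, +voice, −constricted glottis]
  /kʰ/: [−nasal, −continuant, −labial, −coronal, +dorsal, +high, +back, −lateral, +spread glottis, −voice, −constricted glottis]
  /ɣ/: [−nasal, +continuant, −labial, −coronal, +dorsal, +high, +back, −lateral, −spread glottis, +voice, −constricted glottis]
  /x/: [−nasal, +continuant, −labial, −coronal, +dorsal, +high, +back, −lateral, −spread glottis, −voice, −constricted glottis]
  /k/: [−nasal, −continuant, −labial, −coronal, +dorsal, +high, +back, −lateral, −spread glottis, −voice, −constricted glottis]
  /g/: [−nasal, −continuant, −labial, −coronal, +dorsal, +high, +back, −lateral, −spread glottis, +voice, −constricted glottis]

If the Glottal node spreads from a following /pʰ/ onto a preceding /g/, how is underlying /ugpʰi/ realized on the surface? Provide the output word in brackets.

Terminals under Glottal in this geometry: [spread glottis], [voice].
Spreading Glottal from /pʰ/ onto /g/ replaces those values with /pʰ/'s: [+spread glottis], [−voice]. Features outside Glottal ([nasal], [continuant], [labial], …) stay as in /g/.
This feature bundle is that of [kʰ], so /ugpʰi/ surfaces as [ukʰpʰi].

[ukʰpʰi]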